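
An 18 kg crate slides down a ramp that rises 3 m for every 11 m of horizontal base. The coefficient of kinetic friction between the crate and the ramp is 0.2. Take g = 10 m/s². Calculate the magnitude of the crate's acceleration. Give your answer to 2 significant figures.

Resolving the weight along the incline: the component pulling the crate down the slope is mg sin 15.26° = 18 × 10 × 0.2631 = 47.358 N, and the normal force is N = mg cos 15.26° = 18 × 10 × 0.9648 = 173.664 N.
Kinetic friction acts up the slope with magnitude f = μN = 0.2 × 173.664 = 34.733 N.
Net force along the incline is 47.358 − 34.733 = 12.625 N, so a = 12.625 / 18 = 0.7014 m/s².

0.70 m/s²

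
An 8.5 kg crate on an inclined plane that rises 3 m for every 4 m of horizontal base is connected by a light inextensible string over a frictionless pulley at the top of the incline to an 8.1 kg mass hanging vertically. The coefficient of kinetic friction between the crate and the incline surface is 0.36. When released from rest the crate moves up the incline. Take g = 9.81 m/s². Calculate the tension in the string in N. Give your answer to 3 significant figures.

76.8 N

For the crate on the incline: the weight component along the slope is m₁g sin 36.87° = 8.5 × 9.81 × 0.6000 = 50.031 N and the normal force is N = m₁g cos 36.87° = 66.708 N.
Kinetic friction opposes the crate's motion up the incline: f = μN = 0.36 × 66.708 = 24.015 N acting down the slope.
Newton's second law for the crate (up-slope positive): T − 50.031 − 24.015 = 8.5 a. For the hanging mass (downward positive): 8.1 × 9.81 − T = 8.1 a.
Adding the two equations eliminates T: 5.415 = 16.6 a, so a = 0.3262 m/s².
Then from the hanging mass's equation, T = 8.1 × (9.81 − 0.3262) = 76.819 N.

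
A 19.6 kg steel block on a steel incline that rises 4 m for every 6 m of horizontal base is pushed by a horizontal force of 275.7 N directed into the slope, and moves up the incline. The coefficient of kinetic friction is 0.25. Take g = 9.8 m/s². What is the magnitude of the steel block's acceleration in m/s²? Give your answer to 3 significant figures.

The horizontal push has components F cos 33.69° = 275.7 × 0.8321 = 229.410 N up the incline and F sin 33.69° = 275.7 × 0.5547 = 152.931 N pressing into the surface.
The normal force is therefore N = mg cos 33.69° + F sin 33.69° = 159.830 + 152.931 = 312.761 N, and kinetic friction down the slope is μN = 0.25 × 312.761 = 78.190 N.
Along the incline: F cos 33.69° − mg sin 33.69° − μN = ma, so 229.410 − 106.547 − 78.190 = 19.6 a, giving a = 2.2792 m/s².

2.28 m/s²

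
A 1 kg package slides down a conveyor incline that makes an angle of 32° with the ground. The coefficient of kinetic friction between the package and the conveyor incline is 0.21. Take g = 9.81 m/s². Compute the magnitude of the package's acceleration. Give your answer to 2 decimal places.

Resolving the weight along the incline: the component pulling the package down the slope is mg sin 32° = 1 × 9.81 × 0.5299 = 5.198 N, and the normal force is N = mg cos 32° = 1 × 9.81 × 0.8480 = 8.319 N.
Kinetic friction acts up the slope with magnitude f = μN = 0.21 × 8.319 = 1.747 N.
Net force along the incline is 5.198 − 1.747 = 3.451 N, so a = 3.451 / 1 = 3.4510 m/s².

3.45 m/s²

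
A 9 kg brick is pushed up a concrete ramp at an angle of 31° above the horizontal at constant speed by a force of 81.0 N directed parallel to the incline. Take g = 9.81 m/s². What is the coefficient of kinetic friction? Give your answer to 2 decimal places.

0.47

At constant speed ΣF = 0 along the incline. The applied 81.0 N acts up the slope; the weight component mg sin 31° = 45.473 N and kinetic friction μN both act down the slope.
So 81.0 = 45.473 + μ × 75.679, giving μ = (81.0 − 45.473) / 75.679 = 0.4694.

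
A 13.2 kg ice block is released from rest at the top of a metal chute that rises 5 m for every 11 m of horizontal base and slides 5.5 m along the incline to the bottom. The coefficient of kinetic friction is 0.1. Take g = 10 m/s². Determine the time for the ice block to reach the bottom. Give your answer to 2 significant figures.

1.8 s

The weight component along the incline is mg sin 24.44° = 54.622 N and the normal force is N = mg cos 24.44° = 120.168 N.
Friction up the slope is f = μN = 0.1 × 120.168 = 12.017 N, so the net downslope force is 54.622 − 12.017 = 42.605 N and a = 42.605 / 13.2 = 3.2277 m/s².
Starting from rest, L = ½at², so t = √(2L/a) = √(2 × 5.5 / 3.2277) = 1.8461 s.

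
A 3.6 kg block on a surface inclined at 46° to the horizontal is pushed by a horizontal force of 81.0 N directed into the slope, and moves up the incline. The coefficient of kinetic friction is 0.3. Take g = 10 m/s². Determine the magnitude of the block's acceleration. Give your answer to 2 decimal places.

The horizontal push has components F cos 46° = 81.0 × 0.6947 = 56.271 N up the incline and F sin 46° = 81.0 × 0.7193 = 58.263 N pressing into the surface.
The normal force is therefore N = mg cos 46° + F sin 46° = 25.009 + 58.263 = 83.272 N, and kinetic friction down the slope is μN = 0.3 × 83.272 = 24.982 N.
Along the incline: F cos 46° − mg sin 46° − μN = ma, so 56.271 − 25.895 − 24.982 = 3.6 a, giving a = 1.4983 m/s².

1.50 m/s²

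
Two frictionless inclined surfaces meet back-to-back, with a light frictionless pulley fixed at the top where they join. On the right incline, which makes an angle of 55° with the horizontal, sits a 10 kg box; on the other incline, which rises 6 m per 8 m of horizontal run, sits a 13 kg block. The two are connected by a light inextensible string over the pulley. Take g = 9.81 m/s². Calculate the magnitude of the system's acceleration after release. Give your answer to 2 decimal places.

0.17 m/s²

Resolve each weight along its own incline: the 10 kg mass has component 10 × 9.81 × sin 55° = 80.359 N down its slope, and the 13 kg mass has 13 × 9.81 × sin 36.87° = 76.518 N down its slope.
The 10 kg side's 80.359 N exceeds the other side's 76.518 N, so that mass slides down and the 13 kg mass slides up. Taking that direction as positive, Newton's second law for the whole system gives 80.359 − 76.518 = (10 + 13) a, so a = 3.841 / 23 = 0.1670 m/s².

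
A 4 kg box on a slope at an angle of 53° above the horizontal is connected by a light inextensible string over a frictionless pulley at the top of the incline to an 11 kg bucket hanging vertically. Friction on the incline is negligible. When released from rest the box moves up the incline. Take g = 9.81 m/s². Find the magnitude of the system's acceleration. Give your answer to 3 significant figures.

For the box on the incline: the weight component along the slope is m₁g sin 53° = 4 × 9.81 × 0.7986 = 31.337 N and the normal force is N = m₁g cos 53° = 23.615 N.
Newton's second law for the box (up-slope positive): T − 31.337 = 4 a. For the hanging bucket (downward positive): 11 × 9.81 − T = 11 a.
Adding the two equations eliminates T: 76.573 = 15 a, so a = 5.1049 m/s².

5.10 m/s²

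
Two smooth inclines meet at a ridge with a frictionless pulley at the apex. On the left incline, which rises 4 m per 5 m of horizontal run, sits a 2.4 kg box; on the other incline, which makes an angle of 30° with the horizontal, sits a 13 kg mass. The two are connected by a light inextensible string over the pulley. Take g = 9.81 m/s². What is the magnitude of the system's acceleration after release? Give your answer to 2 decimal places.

Resolve each weight along its own incline: the 2.4 kg mass has component 2.4 × 9.81 × sin 38.66° = 14.708 N down its slope, and the 13 kg mass has 13 × 9.81 × sin 30° = 63.765 N down its slope.
The 13 kg side's 63.765 N exceeds the other side's 14.708 N, so that mass slides down and the 2.4 kg mass slides up. Taking that direction as positive, Newton's second law for the whole system gives 63.765 − 14.708 = (2.4 + 13) a, so a = 49.057 / 15.4 = 3.1855 m/s².

3.19 m/s²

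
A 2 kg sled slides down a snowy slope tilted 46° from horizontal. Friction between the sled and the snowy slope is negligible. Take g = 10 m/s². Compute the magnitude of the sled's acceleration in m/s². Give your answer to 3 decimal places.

Resolving the weight along the incline: the component pulling the sled down the slope is mg sin 46° = 2 × 10 × 0.7193 = 14.386 N, and the normal force is N = mg cos 46° = 2 × 10 × 0.6947 = 13.894 N.
With no friction the net force along the incline is 14.386 N, so a = g sin 46° = 14.386 / 2 = 7.1930 m/s².

7.193 m/s²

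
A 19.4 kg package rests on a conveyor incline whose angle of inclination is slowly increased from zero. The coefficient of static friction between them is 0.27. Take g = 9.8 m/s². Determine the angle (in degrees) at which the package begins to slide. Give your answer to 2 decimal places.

15.11°

At the threshold of sliding, static friction is at its maximum μ_s N and exactly balances the weight component along the incline: mg sin θ = μ_s mg cos θ.
Hence tan θ = μ_s = 0.27, so θ = arctan(0.27) = 15.1096°.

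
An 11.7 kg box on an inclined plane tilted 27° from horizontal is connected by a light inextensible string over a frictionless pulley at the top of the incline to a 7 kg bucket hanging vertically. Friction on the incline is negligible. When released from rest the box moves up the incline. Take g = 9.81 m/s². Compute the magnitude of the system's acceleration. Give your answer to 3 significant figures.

0.886 m/s²

For the box on the incline: the weight component along the slope is m₁g sin 27° = 11.7 × 9.81 × 0.4540 = 52.109 N and the normal force is N = m₁g cos 27° = 102.267 N.
Newton's second law for the box (up-slope positive): T − 52.109 = 11.7 a. For the hanging bucket (downward positive): 7 × 9.81 − T = 7 a.
Adding the two equations eliminates T: 16.561 = 18.7 a, so a = 0.8856 m/s².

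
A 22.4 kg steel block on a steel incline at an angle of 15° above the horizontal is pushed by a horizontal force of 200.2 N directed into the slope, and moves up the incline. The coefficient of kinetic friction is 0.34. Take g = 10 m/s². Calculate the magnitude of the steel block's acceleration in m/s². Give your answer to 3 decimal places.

1.974 m/s²

The horizontal push has components F cos 15° = 200.2 × 0.9659 = 193.373 N up the incline and F sin 15° = 200.2 × 0.2588 = 51.812 N pressing into the surface.
The normal force is therefore N = mg cos 15° + F sin 15° = 216.362 + 51.812 = 268.174 N, and kinetic friction down the slope is μN = 0.34 × 268.174 = 91.179 N.
Along the incline: F cos 15° − mg sin 15° − μN = ma, so 193.373 − 57.971 − 91.179 = 22.4 a, giving a = 1.9742 m/s².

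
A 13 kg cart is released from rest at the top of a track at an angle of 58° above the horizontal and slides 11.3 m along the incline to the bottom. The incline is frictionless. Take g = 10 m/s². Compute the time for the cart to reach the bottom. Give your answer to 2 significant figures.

1.6 s

The weight component along the incline is mg sin 58° = 110.246 N and the normal force is N = mg cos 58° = 68.890 N.
With no friction, a = g sin 58° = 8.4805 m/s².
Starting from rest, L = ½at², so t = √(2L/a) = √(2 × 11.3 / 8.4805) = 1.6325 s.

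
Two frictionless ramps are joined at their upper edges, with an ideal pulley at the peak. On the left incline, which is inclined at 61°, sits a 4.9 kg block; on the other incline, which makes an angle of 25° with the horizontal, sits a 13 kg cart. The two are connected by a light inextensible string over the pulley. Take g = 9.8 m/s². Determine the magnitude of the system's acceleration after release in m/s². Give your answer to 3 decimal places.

0.662 m/s²

Resolve each weight along its own incline: the 4.9 kg mass has component 4.9 × 9.8 × sin 61° = 41.999 N down its slope, and the 13 kg mass has 13 × 9.8 × sin 25° = 53.842 N down its slope.
The 13 kg side's 53.842 N exceeds the other side's 41.999 N, so that mass slides down and the 4.9 kg mass slides up. Taking that direction as positive, Newton's second law for the whole system gives 53.842 − 41.999 = (4.9 + 13) a, so a = 11.843 / 17.9 = 0.6616 m/s².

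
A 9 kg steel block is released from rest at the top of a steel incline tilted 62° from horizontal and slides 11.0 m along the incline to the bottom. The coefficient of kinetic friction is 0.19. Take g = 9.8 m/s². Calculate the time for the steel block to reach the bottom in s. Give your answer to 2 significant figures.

The weight component along the incline is mg sin 62° = 77.876 N and the normal force is N = mg cos 62° = 41.407 N.
Friction up the slope is f = μN = 0.19 × 41.407 = 7.867 N, so the net downslope force is 77.876 − 7.867 = 70.009 N and a = 70.009 / 9 = 7.7788 m/s².
Starting from rest, L = ½at², so t = √(2L/a) = √(2 × 11.0 / 7.7788) = 1.6817 s.

1.7 s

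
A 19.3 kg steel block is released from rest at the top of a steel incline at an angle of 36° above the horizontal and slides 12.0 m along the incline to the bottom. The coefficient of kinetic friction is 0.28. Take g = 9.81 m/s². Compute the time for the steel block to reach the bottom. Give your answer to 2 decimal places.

2.60 s

The weight component along the incline is mg sin 36° = 111.287 N and the normal force is N = mg cos 36° = 153.174 N.
Friction up the slope is f = μN = 0.28 × 153.174 = 42.889 N, so the net downslope force is 111.287 − 42.889 = 68.398 N and a = 68.398 / 19.3 = 3.5439 m/s².
Starting from rest, L = ½at², so t = √(2L/a) = √(2 × 12.0 / 3.5439) = 2.6023 s.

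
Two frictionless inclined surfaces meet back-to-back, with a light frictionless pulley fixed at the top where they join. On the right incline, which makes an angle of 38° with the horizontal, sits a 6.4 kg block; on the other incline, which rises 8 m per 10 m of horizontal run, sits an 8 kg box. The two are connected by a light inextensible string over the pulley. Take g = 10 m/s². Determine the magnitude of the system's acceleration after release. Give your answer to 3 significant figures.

Resolve each weight along its own incline: the 6.4 kg mass has component 6.4 × 10 × sin 38° = 39.402 N down its slope, and the 8 kg mass has 8 × 10 × sin 38.66° = 49.976 N down its slope.
The 8 kg side's 49.976 N exceeds the other side's 39.402 N, so that mass slides down and the 6.4 kg mass slides up. Taking that direction as positive, Newton's second law for the whole system gives 49.976 − 39.402 = (6.4 + 8) a, so a = 10.574 / 14.4 = 0.7343 m/s².

0.734 m/s²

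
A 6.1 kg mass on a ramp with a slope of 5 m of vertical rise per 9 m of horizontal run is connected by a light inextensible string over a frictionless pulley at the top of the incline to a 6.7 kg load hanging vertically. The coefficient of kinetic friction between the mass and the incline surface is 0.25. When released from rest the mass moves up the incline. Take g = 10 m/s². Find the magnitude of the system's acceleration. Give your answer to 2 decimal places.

For the mass on the incline: the weight component along the slope is m₁g sin 29.05° = 6.1 × 10 × 0.4856 = 29.622 N and the normal force is N = m₁g cos 29.05° = 53.324 N.
Kinetic friction opposes the mass's motion up the incline: f = μN = 0.25 × 53.324 = 13.331 N acting down the slope.
Newton's second law for the mass (up-slope positive): T − 29.622 − 13.331 = 6.1 a. For the hanging load (downward positive): 6.7 × 10 − T = 6.7 a.
Adding the two equations eliminates T: 24.047 = 12.8 a, so a = 1.8787 m/s².

1.88 m/s²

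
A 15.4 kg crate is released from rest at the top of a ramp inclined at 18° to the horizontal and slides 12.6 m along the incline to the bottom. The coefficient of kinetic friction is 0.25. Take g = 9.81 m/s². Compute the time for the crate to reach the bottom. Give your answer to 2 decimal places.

The weight component along the incline is mg sin 18° = 46.684 N and the normal force is N = mg cos 18° = 143.680 N.
Friction up the slope is f = μN = 0.25 × 143.680 = 35.920 N, so the net downslope force is 46.684 − 35.920 = 10.764 N and a = 10.764 / 15.4 = 0.6990 m/s².
Starting from rest, L = ½at², so t = √(2L/a) = √(2 × 12.6 / 0.6990) = 6.0043 s.

6.00 s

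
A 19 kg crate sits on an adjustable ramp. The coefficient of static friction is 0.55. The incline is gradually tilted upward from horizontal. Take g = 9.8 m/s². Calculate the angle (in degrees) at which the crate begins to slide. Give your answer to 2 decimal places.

28.81°

At the threshold of sliding, static friction is at its maximum μ_s N and exactly balances the weight component along the incline: mg sin θ = μ_s mg cos θ.
Hence tan θ = μ_s = 0.55, so θ = arctan(0.55) = 28.8108°.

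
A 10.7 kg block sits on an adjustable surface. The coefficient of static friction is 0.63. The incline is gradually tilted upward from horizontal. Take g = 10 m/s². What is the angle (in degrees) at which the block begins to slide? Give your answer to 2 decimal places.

At the threshold of sliding, static friction is at its maximum μ_s N and exactly balances the weight component along the incline: mg sin θ = μ_s mg cos θ.
Hence tan θ = μ_s = 0.63, so θ = arctan(0.63) = 32.2109°.

32.21°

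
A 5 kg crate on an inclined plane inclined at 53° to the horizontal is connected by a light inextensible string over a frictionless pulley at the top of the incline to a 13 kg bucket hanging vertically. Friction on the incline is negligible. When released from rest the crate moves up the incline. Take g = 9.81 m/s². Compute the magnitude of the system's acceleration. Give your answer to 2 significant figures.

4.9 m/s²

For the crate on the incline: the weight component along the slope is m₁g sin 53° = 5 × 9.81 × 0.7986 = 39.171 N and the normal force is N = m₁g cos 53° = 29.519 N.
Newton's second law for the crate (up-slope positive): T − 39.171 = 5 a. For the hanging bucket (downward positive): 13 × 9.81 − T = 13 a.
Adding the two equations eliminates T: 88.359 = 18 a, so a = 4.9088 m/s².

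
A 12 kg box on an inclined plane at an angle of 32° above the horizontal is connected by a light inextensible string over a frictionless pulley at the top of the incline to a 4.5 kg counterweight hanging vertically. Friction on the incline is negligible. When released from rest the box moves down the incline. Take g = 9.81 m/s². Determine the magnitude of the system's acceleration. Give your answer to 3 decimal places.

For the box on the incline: the weight component along the slope is m₁g sin 32° = 12 × 9.81 × 0.5299 = 62.380 N and the normal force is N = m₁g cos 32° = 99.832 N.
Newton's second law for the box (down-slope positive): 62.380 − T = 12 a. For the hanging counterweight (upward positive): T − 4.5 × 9.81 = 4.5 a.
Adding the two equations eliminates T: 18.235 = 16.5 a, so a = 1.1052 m/s².

1.105 m/s²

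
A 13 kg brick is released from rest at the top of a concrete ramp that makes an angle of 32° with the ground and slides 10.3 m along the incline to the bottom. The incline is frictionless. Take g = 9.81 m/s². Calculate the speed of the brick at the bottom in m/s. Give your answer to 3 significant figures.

10.3 m/s

The weight component along the incline is mg sin 32° = 67.581 N and the normal force is N = mg cos 32° = 108.152 N.
With no friction, a = g sin 32° = 5.1985 m/s².
Starting from rest over a distance of 10.3 m, v² = 2aL = 2 × 5.1985 × 10.3 = 107.0891, so v = 10.3484 m/s.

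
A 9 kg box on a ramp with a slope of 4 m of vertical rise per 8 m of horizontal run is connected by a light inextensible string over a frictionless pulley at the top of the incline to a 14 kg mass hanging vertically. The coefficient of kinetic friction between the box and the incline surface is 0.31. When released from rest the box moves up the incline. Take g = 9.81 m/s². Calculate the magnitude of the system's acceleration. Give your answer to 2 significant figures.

3.2 m/s²

For the box on the incline: the weight component along the slope is m₁g sin 26.57° = 9 × 9.81 × 0.4472 = 39.483 N and the normal force is N = m₁g cos 26.57° = 78.969 N.
Kinetic friction opposes the box's motion up the incline: f = μN = 0.31 × 78.969 = 24.480 N acting down the slope.
Newton's second law for the box (up-slope positive): T − 39.483 − 24.480 = 9 a. For the hanging mass (downward positive): 14 × 9.81 − T = 14 a.
Adding the two equations eliminates T: 73.377 = 23 a, so a = 3.1903 m/s².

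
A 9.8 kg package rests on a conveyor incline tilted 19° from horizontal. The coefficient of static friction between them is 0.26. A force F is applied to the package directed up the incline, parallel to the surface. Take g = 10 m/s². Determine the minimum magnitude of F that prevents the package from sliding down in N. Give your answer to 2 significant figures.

The normal force is N = mg cos 19° = 92.661 N. With F at its minimum the package is on the verge of sliding down, so static friction is at its maximum μ_s N = 0.26 × 92.661 = 24.092 N and acts up the slope.
Equilibrium along the incline: F + μ_s N = mg sin 19°, so F = 31.906 − 24.092 = 7.814 N.

7.8 N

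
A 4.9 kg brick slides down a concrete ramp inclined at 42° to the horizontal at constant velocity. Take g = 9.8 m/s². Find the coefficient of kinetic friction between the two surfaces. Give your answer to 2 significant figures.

0.90

At constant velocity the net force along the incline is zero: mg sin 42° = μ mg cos 42°.
So μ = tan 42° = 0.6691 / 0.7431 = 0.9004.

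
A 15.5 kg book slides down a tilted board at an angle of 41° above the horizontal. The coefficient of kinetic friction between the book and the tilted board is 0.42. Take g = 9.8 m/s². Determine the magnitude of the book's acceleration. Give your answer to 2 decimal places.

Resolving the weight along the incline: the component pulling the book down the slope is mg sin 41° = 15.5 × 9.8 × 0.6561 = 99.662 N, and the normal force is N = mg cos 41° = 15.5 × 9.8 × 0.7547 = 114.639 N.
Kinetic friction acts up the slope with magnitude f = μN = 0.42 × 114.639 = 48.148 N.
Net force along the incline is 99.662 − 48.148 = 51.514 N, so a = 51.514 / 15.5 = 3.3235 m/s².

3.32 m/s²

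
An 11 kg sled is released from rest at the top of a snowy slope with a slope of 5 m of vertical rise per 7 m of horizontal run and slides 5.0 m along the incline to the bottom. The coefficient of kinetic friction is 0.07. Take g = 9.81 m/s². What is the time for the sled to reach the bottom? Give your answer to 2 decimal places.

1.39 s

The weight component along the incline is mg sin 35.54° = 62.721 N and the normal force is N = mg cos 35.54° = 87.810 N.
Friction up the slope is f = μN = 0.07 × 87.810 = 6.147 N, so the net downslope force is 62.721 − 6.147 = 56.574 N and a = 56.574 / 11 = 5.1431 m/s².
Starting from rest, L = ½at², so t = √(2L/a) = √(2 × 5.0 / 5.1431) = 1.3944 s.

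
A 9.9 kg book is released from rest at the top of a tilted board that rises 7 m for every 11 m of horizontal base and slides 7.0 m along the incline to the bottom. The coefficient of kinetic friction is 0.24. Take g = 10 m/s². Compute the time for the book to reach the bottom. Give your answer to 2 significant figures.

2.0 s

The weight component along the incline is mg sin 32.47° = 53.151 N and the normal force is N = mg cos 32.47° = 83.522 N.
Friction up the slope is f = μN = 0.24 × 83.522 = 20.045 N, so the net downslope force is 53.151 − 20.045 = 33.106 N and a = 33.106 / 9.9 = 3.3440 m/s².
Starting from rest, L = ½at², so t = √(2L/a) = √(2 × 7.0 / 3.3440) = 2.0461 s.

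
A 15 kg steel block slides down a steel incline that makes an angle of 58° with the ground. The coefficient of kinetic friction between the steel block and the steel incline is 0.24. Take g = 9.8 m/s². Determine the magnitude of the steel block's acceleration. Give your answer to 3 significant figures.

7.06 m/s²

Resolving the weight along the incline: the component pulling the steel block down the slope is mg sin 58° = 15 × 9.8 × 0.8480 = 124.656 N, and the normal force is N = mg cos 58° = 15 × 9.8 × 0.5299 = 77.895 N.
Kinetic friction acts up the slope with magnitude f = μN = 0.24 × 77.895 = 18.695 N.
Net force along the incline is 124.656 − 18.695 = 105.961 N, so a = 105.961 / 15 = 7.0641 m/s².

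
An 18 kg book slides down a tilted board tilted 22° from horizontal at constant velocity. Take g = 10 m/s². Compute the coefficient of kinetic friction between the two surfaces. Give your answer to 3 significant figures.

0.404

At constant velocity the net force along the incline is zero: mg sin 22° = μ mg cos 22°.
So μ = tan 22° = 0.3746 / 0.9272 = 0.4040.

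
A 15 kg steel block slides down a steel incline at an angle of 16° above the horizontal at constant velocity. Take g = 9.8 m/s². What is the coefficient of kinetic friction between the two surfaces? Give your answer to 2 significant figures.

0.29

At constant velocity the net force along the incline is zero: mg sin 16° = μ mg cos 16°.
So μ = tan 16° = 0.2756 / 0.9613 = 0.2867.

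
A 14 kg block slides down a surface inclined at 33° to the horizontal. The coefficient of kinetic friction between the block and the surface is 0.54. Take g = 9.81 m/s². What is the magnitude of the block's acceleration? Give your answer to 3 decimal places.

Resolving the weight along the incline: the component pulling the block down the slope is mg sin 33° = 14 × 9.81 × 0.5446 = 74.795 N, and the normal force is N = mg cos 33° = 14 × 9.81 × 0.8387 = 115.187 N.
Kinetic friction acts up the slope with magnitude f = μN = 0.54 × 115.187 = 62.201 N.
Net force along the incline is 74.795 − 62.201 = 12.594 N, so a = 12.594 / 14 = 0.8996 m/s².

0.900 m/s²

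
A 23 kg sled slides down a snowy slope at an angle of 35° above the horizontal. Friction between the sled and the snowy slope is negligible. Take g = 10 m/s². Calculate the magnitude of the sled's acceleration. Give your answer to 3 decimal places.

Resolving the weight along the incline: the component pulling the sled down the slope is mg sin 35° = 23 × 10 × 0.5736 = 131.928 N, and the normal force is N = mg cos 35° = 23 × 10 × 0.8192 = 188.416 N.
With no friction the net force along the incline is 131.928 N, so a = g sin 35° = 131.928 / 23 = 5.7360 m/s².

5.736 m/s²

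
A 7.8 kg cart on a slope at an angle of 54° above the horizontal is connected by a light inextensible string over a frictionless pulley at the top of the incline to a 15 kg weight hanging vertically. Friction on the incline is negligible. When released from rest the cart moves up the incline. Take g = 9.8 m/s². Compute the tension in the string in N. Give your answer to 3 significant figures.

For the cart on the incline: the weight component along the slope is m₁g sin 54° = 7.8 × 9.8 × 0.8090 = 61.840 N and the normal force is N = m₁g cos 54° = 44.930 N.
Newton's second law for the cart (up-slope positive): T − 61.840 = 7.8 a. For the hanging weight (downward positive): 15 × 9.8 − T = 15 a.
Adding the two equations eliminates T: 85.160 = 22.8 a, so a = 3.7351 m/s².
Then from the hanging weight's equation, T = 15 × (9.8 − 3.7351) = 90.974 N.

91.0 N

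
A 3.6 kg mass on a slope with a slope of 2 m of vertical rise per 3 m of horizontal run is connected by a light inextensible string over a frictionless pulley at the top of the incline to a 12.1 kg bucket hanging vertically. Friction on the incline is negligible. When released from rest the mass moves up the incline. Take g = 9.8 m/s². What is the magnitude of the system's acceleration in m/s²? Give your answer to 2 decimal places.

For the mass on the incline: the weight component along the slope is m₁g sin 33.69° = 3.6 × 9.8 × 0.5547 = 19.570 N and the normal force is N = m₁g cos 33.69° = 29.355 N.
Newton's second law for the mass (up-slope positive): T − 19.570 = 3.6 a. For the hanging bucket (downward positive): 12.1 × 9.8 − T = 12.1 a.
Adding the two equations eliminates T: 99.010 = 15.7 a, so a = 6.3064 m/s².

6.31 m/s²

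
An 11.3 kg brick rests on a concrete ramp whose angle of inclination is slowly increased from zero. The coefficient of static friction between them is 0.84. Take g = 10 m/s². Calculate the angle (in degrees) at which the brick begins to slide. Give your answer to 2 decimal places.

40.03°

At the threshold of sliding, static friction is at its maximum μ_s N and exactly balances the weight component along the incline: mg sin θ = μ_s mg cos θ.
Hence tan θ = μ_s = 0.84, so θ = arctan(0.84) = 40.0303°.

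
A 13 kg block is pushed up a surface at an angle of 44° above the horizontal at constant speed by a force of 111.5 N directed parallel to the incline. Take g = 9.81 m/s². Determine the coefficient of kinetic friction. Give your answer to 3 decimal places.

At constant speed ΣF = 0 along the incline. The applied 111.5 N acts up the slope; the weight component mg sin 44° = 88.590 N and kinetic friction μN both act down the slope.
So 111.5 = 88.590 + μ × 91.737, giving μ = (111.5 − 88.590) / 91.737 = 0.2497.

0.250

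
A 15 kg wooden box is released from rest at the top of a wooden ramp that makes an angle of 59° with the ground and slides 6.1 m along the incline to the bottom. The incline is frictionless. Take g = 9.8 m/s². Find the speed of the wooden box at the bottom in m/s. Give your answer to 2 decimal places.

The weight component along the incline is mg sin 59° = 126.004 N and the normal force is N = mg cos 59° = 75.711 N.
With no friction, a = g sin 59° = 8.4002 m/s².
Starting from rest over a distance of 6.1 m, v² = 2aL = 2 × 8.4002 × 6.1 = 102.4824, so v = 10.1234 m/s.

10.12 m/s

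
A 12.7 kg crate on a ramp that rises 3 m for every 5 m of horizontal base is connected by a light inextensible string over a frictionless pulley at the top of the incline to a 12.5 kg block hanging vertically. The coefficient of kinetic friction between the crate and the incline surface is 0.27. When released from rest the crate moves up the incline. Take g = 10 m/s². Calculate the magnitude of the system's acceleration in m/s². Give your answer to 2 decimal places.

1.20 m/s²

For the crate on the incline: the weight component along the slope is m₁g sin 30.96° = 12.7 × 10 × 0.5145 = 65.341 N and the normal force is N = m₁g cos 30.96° = 108.902 N.
Kinetic friction opposes the crate's motion up the incline: f = μN = 0.27 × 108.902 = 29.404 N acting down the slope.
Newton's second law for the crate (up-slope positive): T − 65.341 − 29.404 = 12.7 a. For the hanging block (downward positive): 12.5 × 10 − T = 12.5 a.
Adding the two equations eliminates T: 30.255 = 25.2 a, so a = 1.2006 m/s².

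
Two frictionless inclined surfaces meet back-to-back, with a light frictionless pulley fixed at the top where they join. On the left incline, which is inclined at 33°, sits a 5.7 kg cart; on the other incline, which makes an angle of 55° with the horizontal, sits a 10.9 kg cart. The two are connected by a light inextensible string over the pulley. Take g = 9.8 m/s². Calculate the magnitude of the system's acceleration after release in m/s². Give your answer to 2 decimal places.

Resolve each weight along its own incline: the 5.7 kg mass has component 5.7 × 9.8 × sin 33° = 30.424 N down its slope, and the 10.9 kg mass has 10.9 × 9.8 × sin 55° = 87.502 N down its slope.
The 10.9 kg side's 87.502 N exceeds the other side's 30.424 N, so that mass slides down and the 5.7 kg mass slides up. Taking that direction as positive, Newton's second law for the whole system gives 87.502 − 30.424 = (5.7 + 10.9) a, so a = 57.078 / 16.6 = 3.4384 m/s².

3.44 m/s²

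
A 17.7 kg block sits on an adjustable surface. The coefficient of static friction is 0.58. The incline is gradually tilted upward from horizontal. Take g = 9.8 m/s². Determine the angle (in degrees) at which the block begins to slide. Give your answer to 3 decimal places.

At the threshold of sliding, static friction is at its maximum μ_s N and exactly balances the weight component along the incline: mg sin θ = μ_s mg cos θ.
Hence tan θ = μ_s = 0.58, so θ = arctan(0.58) = 30.1137°.

30.114°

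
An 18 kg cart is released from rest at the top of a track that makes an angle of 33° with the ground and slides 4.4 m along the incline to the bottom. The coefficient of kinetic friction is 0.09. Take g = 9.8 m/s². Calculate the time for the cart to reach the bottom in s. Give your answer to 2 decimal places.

The weight component along the incline is mg sin 33° = 96.074 N and the normal force is N = mg cos 33° = 147.941 N.
Friction up the slope is f = μN = 0.09 × 147.941 = 13.315 N, so the net downslope force is 96.074 − 13.315 = 82.759 N and a = 82.759 / 18 = 4.5977 m/s².
Starting from rest, L = ½at², so t = √(2L/a) = √(2 × 4.4 / 4.5977) = 1.3835 s.

1.38 s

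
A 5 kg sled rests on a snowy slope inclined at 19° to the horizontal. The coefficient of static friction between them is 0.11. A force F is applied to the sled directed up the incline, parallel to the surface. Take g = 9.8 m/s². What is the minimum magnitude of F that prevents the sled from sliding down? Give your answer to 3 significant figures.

The normal force is N = mg cos 19° = 46.330 N. With F at its minimum the sled is on the verge of sliding down, so static friction is at its maximum μ_s N = 0.11 × 46.330 = 5.096 N and acts up the slope.
Equilibrium along the incline: F + μ_s N = mg sin 19°, so F = 15.953 − 5.096 = 10.857 N.

10.9 N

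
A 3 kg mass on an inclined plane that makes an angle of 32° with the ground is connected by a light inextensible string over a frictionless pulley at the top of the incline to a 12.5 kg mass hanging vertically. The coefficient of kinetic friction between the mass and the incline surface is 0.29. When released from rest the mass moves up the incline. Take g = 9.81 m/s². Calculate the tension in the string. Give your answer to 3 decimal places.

For the mass on the incline: the weight component along the slope is m₁g sin 32° = 3 × 9.81 × 0.5299 = 15.595 N and the normal force is N = m₁g cos 32° = 24.958 N.
Kinetic friction opposes the mass's motion up the incline: f = μN = 0.29 × 24.958 = 7.238 N acting down the slope.
Newton's second law for the mass (up-slope positive): T − 15.595 − 7.238 = 3 a. For the hanging mass (downward positive): 12.5 × 9.81 − T = 12.5 a.
Adding the two equations eliminates T: 99.792 = 15.5 a, so a = 6.4382 m/s².
Then from the hanging mass's equation, T = 12.5 × (9.81 − 6.4382) = 42.148 N.

42.148 N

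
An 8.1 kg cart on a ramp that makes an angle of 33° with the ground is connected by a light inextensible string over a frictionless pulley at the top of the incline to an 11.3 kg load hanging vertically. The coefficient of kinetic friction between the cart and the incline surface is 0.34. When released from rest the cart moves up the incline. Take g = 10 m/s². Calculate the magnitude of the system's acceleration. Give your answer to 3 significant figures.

For the cart on the incline: the weight component along the slope is m₁g sin 33° = 8.1 × 10 × 0.5446 = 44.113 N and the normal force is N = m₁g cos 33° = 67.932 N.
Kinetic friction opposes the cart's motion up the incline: f = μN = 0.34 × 67.932 = 23.097 N acting down the slope.
Newton's second law for the cart (up-slope positive): T − 44.113 − 23.097 = 8.1 a. For the hanging load (downward positive): 11.3 × 10 − T = 11.3 a.
Adding the two equations eliminates T: 45.790 = 19.4 a, so a = 2.3603 m/s².

2.36 m/s²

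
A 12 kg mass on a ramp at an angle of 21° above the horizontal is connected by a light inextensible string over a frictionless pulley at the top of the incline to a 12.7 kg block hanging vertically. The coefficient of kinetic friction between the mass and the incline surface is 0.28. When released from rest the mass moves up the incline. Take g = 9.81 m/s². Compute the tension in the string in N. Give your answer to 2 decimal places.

98.04 N

For the mass on the incline: the weight component along the slope is m₁g sin 21° = 12 × 9.81 × 0.3584 = 42.191 N and the normal force is N = m₁g cos 21° = 109.901 N.
Kinetic friction opposes the mass's motion up the incline: f = μN = 0.28 × 109.901 = 30.772 N acting down the slope.
Newton's second law for the mass (up-slope positive): T − 42.191 − 30.772 = 12 a. For the hanging block (downward positive): 12.7 × 9.81 − T = 12.7 a.
Adding the two equations eliminates T: 51.624 = 24.7 a, so a = 2.0900 m/s².
Then from the hanging block's equation, T = 12.7 × (9.81 − 2.0900) = 98.044 N.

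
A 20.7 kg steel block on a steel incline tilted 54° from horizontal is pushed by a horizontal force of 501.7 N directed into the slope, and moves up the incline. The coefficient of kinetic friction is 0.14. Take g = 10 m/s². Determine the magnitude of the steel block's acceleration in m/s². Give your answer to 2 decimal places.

The horizontal push has components F cos 54° = 501.7 × 0.5878 = 294.899 N up the incline and F sin 54° = 501.7 × 0.8090 = 405.875 N pressing into the surface.
The normal force is therefore N = mg cos 54° + F sin 54° = 121.675 + 405.875 = 527.550 N, and kinetic friction down the slope is μN = 0.14 × 527.550 = 73.857 N.
Along the incline: F cos 54° − mg sin 54° − μN = ma, so 294.899 − 167.463 − 73.857 = 20.7 a, giving a = 2.5884 m/s².

2.59 m/s²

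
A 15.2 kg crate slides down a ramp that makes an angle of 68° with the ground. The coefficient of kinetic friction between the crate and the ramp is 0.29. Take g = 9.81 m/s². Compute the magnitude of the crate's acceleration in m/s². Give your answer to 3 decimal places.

Resolving the weight along the incline: the component pulling the crate down the slope is mg sin 68° = 15.2 × 9.81 × 0.9272 = 138.257 N, and the normal force is N = mg cos 68° = 15.2 × 9.81 × 0.3746 = 55.857 N.
Kinetic friction acts up the slope with magnitude f = μN = 0.29 × 55.857 = 16.199 N.
Net force along the incline is 138.257 − 16.199 = 122.058 N, so a = 122.058 / 15.2 = 8.0301 m/s².

8.030 m/s²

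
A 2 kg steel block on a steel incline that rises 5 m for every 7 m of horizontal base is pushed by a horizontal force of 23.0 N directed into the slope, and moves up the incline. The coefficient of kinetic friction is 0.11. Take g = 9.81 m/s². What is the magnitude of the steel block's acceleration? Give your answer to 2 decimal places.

2.04 m/s²

The horizontal push has components F cos 35.54° = 23.0 × 0.8137 = 18.715 N up the incline and F sin 35.54° = 23.0 × 0.5812 = 13.368 N pressing into the surface.
The normal force is therefore N = mg cos 35.54° + F sin 35.54° = 15.965 + 13.368 = 29.333 N, and kinetic friction down the slope is μN = 0.11 × 29.333 = 3.227 N.
Along the incline: F cos 35.54° − mg sin 35.54° − μN = ma, so 18.715 − 11.403 − 3.227 = 2 a, giving a = 2.0425 m/s².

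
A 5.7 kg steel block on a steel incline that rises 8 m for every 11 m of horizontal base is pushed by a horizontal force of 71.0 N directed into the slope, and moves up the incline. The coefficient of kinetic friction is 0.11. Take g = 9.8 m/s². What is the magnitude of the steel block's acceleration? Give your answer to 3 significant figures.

The horizontal push has components F cos 36.03° = 71.0 × 0.8087 = 57.418 N up the incline and F sin 36.03° = 71.0 × 0.5882 = 41.762 N pressing into the surface.
The normal force is therefore N = mg cos 36.03° + F sin 36.03° = 45.174 + 41.762 = 86.936 N, and kinetic friction down the slope is μN = 0.11 × 86.936 = 9.563 N.
Along the incline: F cos 36.03° − mg sin 36.03° − μN = ma, so 57.418 − 32.857 − 9.563 = 5.7 a, giving a = 2.6312 m/s².

2.63 m/s²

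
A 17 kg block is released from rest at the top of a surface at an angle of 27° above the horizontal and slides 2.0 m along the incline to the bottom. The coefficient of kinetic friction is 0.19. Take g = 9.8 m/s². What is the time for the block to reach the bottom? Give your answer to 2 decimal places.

1.20 s

The weight component along the incline is mg sin 27° = 75.635 N and the normal force is N = mg cos 27° = 148.442 N.
Friction up the slope is f = μN = 0.19 × 148.442 = 28.204 N, so the net downslope force is 75.635 − 28.204 = 47.431 N and a = 47.431 / 17 = 2.7901 m/s².
Starting from rest, L = ½at², so t = √(2L/a) = √(2 × 2.0 / 2.7901) = 1.1973 s.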